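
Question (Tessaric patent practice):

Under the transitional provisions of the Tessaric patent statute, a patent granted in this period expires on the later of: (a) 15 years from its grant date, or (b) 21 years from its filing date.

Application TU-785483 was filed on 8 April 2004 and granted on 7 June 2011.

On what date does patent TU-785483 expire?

2026-06-07

(a) grant + 15 years → 7 June 2026.
(b) filing + 21 years → 8 April 2025.
Later of the two: 7 June 2026.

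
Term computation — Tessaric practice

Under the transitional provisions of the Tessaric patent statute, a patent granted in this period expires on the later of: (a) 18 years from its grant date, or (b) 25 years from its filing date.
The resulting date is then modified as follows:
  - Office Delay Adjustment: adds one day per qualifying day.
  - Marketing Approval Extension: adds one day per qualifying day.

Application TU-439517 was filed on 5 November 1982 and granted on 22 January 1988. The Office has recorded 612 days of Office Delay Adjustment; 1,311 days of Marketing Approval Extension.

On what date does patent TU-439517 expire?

February 9, 2013

(a) grant + 18 years → 22 January 2006.
(b) filing + 25 years → 5 November 2007.
Later of the two: 5 November 2007.
Office Delay Adjustment: +612 days → 9 July 2009.
Marketing Approval Extension: +1311 days → 9 February 2013.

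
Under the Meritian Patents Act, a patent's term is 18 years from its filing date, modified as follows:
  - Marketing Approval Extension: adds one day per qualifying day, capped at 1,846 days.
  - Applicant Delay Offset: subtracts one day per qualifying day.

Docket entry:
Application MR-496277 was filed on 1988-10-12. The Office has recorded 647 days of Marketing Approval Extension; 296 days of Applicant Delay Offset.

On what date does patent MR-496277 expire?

Base term: filing date + 18 years → 12 October 2006.
Marketing Approval Extension: 647 days (within the 1846-day cap) → +647 days → 20 July 2008.
Applicant Delay Offset: −296 days → 28 September 2007.

September 28, 2007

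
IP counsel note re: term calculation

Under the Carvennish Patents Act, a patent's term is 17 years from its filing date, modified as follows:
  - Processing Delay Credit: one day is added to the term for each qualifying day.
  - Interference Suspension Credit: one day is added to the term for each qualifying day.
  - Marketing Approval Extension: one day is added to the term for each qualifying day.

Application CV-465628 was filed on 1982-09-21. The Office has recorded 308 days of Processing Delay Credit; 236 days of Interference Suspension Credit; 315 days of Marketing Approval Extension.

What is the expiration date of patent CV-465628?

Base term: filing date + 17 years → 21 September 1999.
Processing Delay Credit: +308 days → 25 July 2000.
Interference Suspension Credit: +236 days → 18 March 2001.
Marketing Approval Extension: +315 days → 27 January 2002.

January 27, 2002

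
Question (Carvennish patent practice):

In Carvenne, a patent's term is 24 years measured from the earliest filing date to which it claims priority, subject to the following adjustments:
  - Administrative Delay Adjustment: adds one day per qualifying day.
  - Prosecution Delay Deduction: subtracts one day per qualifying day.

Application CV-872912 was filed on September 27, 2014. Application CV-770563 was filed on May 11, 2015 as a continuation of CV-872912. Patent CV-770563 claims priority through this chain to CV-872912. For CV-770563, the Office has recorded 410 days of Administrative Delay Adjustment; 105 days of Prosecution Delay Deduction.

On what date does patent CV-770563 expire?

July 29, 2039

Earliest priority filing: 27 September 2014.
Base term: 27 September 2014 + 24 years → 27 September 2038.
Administrative Delay Adjustment: +410 days → 11 November 2039.
Prosecution Delay Deduction: −105 days → 29 July 2039.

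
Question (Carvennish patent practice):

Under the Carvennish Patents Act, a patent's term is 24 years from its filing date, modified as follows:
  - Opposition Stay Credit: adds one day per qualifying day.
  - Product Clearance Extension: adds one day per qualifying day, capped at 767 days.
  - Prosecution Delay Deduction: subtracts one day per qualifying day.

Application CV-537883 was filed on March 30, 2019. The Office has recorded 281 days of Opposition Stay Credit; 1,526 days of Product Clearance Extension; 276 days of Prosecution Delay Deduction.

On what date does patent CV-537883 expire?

Base term: filing date + 24 years → 30 March 2043.
Opposition Stay Credit: +281 days → 5 January 2044.
Product Clearance Extension: 1526 days claimed exceeds the 767-day cap, so +767 days → 10 February 2046.
Prosecution Delay Deduction: −276 days → 10 May 2045.

May 10, 2045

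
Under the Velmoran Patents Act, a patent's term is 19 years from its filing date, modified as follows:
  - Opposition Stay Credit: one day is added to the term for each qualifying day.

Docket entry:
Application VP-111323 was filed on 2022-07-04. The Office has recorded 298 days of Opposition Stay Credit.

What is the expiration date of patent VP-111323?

Base term: filing date + 19 years → 4 July 2041.
Opposition Stay Credit: +298 days → 28 April 2042.

2042-04-28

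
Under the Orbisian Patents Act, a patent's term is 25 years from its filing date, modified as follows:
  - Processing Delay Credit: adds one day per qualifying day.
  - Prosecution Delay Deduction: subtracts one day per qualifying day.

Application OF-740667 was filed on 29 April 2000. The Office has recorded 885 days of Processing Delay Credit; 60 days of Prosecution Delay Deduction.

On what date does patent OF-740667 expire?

Base term: filing date + 25 years → 29 April 2025.
Processing Delay Credit: +885 days → 1 October 2027.
Prosecution Delay Deduction: −60 days → 2 August 2027.

2027-08-02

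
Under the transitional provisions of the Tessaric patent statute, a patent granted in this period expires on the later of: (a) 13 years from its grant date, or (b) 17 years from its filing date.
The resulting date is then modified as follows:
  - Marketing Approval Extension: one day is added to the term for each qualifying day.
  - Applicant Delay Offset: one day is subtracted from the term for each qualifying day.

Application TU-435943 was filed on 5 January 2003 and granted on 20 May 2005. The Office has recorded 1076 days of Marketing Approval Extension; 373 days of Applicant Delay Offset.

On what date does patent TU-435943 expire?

(a) grant + 13 years → 20 May 2018.
(b) filing + 17 years → 5 January 2020.
Later of the two: 5 January 2020.
Marketing Approval Extension: +1076 days → 16 December 2022.
Applicant Delay Offset: −373 days → 8 December 2021.

2021-12-08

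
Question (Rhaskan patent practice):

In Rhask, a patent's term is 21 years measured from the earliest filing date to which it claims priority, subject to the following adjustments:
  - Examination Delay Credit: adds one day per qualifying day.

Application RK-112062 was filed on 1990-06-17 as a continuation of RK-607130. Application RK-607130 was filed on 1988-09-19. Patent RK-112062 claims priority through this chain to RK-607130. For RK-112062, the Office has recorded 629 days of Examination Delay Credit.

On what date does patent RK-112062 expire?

2011-06-10

Earliest priority filing: 19 September 1988.
Base term: 19 September 1988 + 21 years → 19 September 2009.
Examination Delay Credit: +629 days → 10 June 2011.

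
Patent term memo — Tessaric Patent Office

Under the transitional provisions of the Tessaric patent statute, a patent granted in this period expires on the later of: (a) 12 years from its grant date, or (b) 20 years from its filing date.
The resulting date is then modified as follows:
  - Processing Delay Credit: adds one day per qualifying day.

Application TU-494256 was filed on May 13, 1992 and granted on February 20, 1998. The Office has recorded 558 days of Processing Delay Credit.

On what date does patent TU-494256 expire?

(a) grant + 12 years → 20 February 2010.
(b) filing + 20 years → 13 May 2012.
Later of the two: 13 May 2012.
Processing Delay Credit: +558 days → 22 November 2013.

2013-11-22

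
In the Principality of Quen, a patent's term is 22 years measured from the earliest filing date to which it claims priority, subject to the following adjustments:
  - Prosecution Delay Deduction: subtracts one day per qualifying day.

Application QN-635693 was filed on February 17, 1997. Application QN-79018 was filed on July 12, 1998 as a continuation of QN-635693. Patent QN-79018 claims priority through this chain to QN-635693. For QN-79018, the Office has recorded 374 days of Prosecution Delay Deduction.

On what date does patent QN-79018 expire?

Earliest priority filing: 17 February 1997.
Base term: 17 February 1997 + 22 years → 17 February 2019.
Prosecution Delay Deduction: −374 days → 8 February 2018.

February 8, 2018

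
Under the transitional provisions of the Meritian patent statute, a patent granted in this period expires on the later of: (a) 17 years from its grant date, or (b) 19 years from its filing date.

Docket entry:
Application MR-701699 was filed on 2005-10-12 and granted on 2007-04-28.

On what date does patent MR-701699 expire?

(a) grant + 17 years → 28 April 2024.
(b) filing + 19 years → 12 October 2024.
Later of the two: 12 October 2024.

October 12, 2024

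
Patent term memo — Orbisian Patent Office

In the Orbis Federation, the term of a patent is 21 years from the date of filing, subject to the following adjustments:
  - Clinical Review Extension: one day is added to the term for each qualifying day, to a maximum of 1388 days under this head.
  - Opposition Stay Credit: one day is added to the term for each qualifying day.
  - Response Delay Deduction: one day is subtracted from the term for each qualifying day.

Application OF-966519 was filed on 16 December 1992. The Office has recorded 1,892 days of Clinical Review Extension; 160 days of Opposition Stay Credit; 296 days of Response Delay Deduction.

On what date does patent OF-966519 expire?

May 21, 2017

Base term: filing date + 21 years → 16 December 2013.
Clinical Review Extension: 1892 days claimed exceeds the 1388-day cap, so +1388 days → 4 October 2017.
Opposition Stay Credit: +160 days → 13 March 2018.
Response Delay Deduction: −296 days → 21 May 2017.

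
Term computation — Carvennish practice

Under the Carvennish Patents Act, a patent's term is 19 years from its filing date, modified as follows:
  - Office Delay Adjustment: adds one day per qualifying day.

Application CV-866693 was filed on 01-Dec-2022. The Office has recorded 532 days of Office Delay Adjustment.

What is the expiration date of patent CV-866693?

May 17, 2043

Base term: filing date + 19 years → 1 December 2041.
Office Delay Adjustment: +532 days → 17 May 2043.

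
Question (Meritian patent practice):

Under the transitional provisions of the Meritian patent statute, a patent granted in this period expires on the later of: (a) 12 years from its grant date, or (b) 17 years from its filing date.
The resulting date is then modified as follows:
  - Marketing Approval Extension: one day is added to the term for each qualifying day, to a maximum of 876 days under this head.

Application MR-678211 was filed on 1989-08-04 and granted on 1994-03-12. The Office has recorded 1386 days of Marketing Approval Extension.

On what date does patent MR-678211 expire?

December 27, 2008

(a) grant + 12 years → 12 March 2006.
(b) filing + 17 years → 4 August 2006.
Later of the two: 4 August 2006.
Marketing Approval Extension: 1386 days claimed exceeds the 876-day cap, so +876 days → 27 December 2008.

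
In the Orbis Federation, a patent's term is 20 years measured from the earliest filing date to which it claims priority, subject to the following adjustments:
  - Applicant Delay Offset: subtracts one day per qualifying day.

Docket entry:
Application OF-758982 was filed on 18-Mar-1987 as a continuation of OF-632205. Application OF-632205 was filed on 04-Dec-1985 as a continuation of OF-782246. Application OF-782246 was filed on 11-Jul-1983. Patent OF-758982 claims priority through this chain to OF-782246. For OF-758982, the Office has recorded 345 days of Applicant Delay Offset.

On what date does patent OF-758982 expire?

Earliest priority filing: 11 July 1983.
Base term: 11 July 1983 + 20 years → 11 July 2003.
Applicant Delay Offset: −345 days → 31 July 2002.

2002-07-31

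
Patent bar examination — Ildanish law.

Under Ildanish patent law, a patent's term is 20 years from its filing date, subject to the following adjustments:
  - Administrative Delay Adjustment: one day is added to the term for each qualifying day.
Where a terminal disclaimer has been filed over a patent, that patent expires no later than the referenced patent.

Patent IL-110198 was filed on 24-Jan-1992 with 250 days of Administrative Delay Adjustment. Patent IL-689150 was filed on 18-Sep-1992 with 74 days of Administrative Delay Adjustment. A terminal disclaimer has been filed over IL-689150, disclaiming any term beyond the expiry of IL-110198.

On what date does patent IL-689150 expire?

Natural term of IL-689150:
  Base: filing + 20 years → 18 September 2012.
  Administrative Delay Adjustment: +74 days → 1 December 2012.
Expiry of referenced patent IL-110198:
  Base: filing + 20 years → 24 January 2012.
  Administrative Delay Adjustment: +250 days → 30 September 2012.
Terminal disclaimer: IL-689150 expires on the earlier of 1 December 2012 and 30 September 2012.

2012-09-30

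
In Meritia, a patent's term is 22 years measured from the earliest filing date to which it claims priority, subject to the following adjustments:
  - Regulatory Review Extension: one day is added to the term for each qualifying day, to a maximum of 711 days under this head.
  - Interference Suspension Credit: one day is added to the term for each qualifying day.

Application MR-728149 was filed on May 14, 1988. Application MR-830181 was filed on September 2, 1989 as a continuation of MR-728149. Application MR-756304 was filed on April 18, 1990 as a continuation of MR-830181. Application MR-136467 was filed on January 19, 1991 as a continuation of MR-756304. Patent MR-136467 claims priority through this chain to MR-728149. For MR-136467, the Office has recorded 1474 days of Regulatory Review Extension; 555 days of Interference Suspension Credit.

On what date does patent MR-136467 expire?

Earliest priority filing: 14 May 1988.
Base term: 14 May 1988 + 22 years → 14 May 2010.
Regulatory Review Extension: 1474 days claimed exceeds the 711-day cap, so +711 days → 24 April 2012.
Interference Suspension Credit: +555 days → 31 October 2013.

2013-10-31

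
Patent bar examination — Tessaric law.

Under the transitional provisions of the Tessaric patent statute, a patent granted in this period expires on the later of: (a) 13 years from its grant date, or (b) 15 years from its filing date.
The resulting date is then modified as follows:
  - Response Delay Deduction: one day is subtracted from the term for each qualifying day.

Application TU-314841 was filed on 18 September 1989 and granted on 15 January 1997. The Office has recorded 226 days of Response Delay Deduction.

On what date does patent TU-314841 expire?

(a) grant + 13 years → 15 January 2010.
(b) filing + 15 years → 18 September 2004.
Later of the two: 15 January 2010.
Response Delay Deduction: −226 days → 3 June 2009.

2009-06-03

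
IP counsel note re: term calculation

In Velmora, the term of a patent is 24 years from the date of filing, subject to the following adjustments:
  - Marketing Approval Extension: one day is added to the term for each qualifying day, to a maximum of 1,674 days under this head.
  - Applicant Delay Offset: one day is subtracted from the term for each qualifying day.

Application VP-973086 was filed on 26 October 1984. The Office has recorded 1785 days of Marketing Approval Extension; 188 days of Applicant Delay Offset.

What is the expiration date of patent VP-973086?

Base term: filing date + 24 years → 26 October 2008.
Marketing Approval Extension: 1785 days claimed exceeds the 1674-day cap, so +1674 days → 27 May 2013.
Applicant Delay Offset: −188 days → 20 November 2012.

November 20, 2012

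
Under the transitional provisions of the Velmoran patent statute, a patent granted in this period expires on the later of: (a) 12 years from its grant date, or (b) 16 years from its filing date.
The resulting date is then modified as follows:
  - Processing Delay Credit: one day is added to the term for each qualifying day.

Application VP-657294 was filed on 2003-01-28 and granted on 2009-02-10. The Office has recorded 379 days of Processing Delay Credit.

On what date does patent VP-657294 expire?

(a) grant + 12 years → 10 February 2021.
(b) filing + 16 years → 28 January 2019.
Later of the two: 10 February 2021.
Processing Delay Credit: +379 days → 24 February 2022.

February 24, 2022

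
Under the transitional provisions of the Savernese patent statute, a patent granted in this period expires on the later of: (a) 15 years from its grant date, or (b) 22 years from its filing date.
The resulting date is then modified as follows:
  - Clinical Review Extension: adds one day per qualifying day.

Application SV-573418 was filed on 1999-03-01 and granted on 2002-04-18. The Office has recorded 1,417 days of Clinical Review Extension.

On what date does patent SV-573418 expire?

(a) grant + 15 years → 18 April 2017.
(b) filing + 22 years → 1 March 2021.
Later of the two: 1 March 2021.
Clinical Review Extension: +1417 days → 16 January 2025.

January 16, 2025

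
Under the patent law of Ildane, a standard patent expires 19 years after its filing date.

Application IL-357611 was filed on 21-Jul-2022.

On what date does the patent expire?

Filing date + 19 years → 21 July 2041.

2041-07-21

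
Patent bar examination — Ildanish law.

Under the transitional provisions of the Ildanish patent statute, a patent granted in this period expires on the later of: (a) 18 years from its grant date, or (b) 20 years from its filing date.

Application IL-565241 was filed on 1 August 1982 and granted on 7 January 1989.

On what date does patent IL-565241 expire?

(a) grant + 18 years → 7 January 2007.
(b) filing + 20 years → 1 August 2002.
Later of the two: 7 January 2007.

2007-01-07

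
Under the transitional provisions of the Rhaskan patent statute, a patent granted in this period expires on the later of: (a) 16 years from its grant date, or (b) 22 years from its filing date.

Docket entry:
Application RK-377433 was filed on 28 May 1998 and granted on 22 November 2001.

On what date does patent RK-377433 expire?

May 28, 2020

(a) grant + 16 years → 22 November 2017.
(b) filing + 22 years → 28 May 2020.
Later of the two: 28 May 2020.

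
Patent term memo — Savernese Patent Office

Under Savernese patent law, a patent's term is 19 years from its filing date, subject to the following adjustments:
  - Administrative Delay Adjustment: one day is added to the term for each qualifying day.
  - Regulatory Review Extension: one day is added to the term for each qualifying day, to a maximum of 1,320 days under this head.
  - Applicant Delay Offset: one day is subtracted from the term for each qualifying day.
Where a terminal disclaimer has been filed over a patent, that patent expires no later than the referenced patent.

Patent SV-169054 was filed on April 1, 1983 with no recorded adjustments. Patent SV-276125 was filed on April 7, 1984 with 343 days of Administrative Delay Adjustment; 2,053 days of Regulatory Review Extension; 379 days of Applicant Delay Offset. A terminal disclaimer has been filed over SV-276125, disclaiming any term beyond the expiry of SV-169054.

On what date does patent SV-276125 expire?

April 1, 2002

Natural term of SV-276125:
  Base: filing + 19 years → 7 April 2003.
  Administrative Delay Adjustment: +343 days → 15 March 2004.
  Regulatory Review Extension: 2053 days claimed exceeds the 1320-day cap, so +1320 days → 26 October 2007.
  Applicant Delay Offset: −379 days → 12 October 2006.
Expiry of referenced patent SV-169054:
  Base: filing + 19 years → 1 April 2002.
Terminal disclaimer: SV-276125 expires on the earlier of 12 October 2006 and 1 April 2002.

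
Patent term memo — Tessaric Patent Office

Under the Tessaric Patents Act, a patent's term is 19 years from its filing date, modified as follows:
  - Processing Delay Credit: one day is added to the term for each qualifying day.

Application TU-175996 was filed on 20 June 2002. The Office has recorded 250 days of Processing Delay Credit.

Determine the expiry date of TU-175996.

2022-02-25

Base term: filing date + 19 years → 20 June 2021.
Processing Delay Credit: +250 days → 25 February 2022.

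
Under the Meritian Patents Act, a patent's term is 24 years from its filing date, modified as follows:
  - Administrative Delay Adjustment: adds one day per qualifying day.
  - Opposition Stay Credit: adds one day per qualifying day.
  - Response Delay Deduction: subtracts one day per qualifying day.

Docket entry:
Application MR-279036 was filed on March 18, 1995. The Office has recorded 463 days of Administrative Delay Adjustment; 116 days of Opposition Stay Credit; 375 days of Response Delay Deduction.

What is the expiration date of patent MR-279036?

2019-10-08

Base term: filing date + 24 years → 18 March 2019.
Administrative Delay Adjustment: +463 days → 23 June 2020.
Opposition Stay Credit: +116 days → 17 October 2020.
Response Delay Deduction: −375 days → 8 October 2019.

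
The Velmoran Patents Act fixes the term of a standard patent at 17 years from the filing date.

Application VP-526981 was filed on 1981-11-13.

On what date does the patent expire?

November 13, 1998

Filing date + 17 years → 13 November 1998.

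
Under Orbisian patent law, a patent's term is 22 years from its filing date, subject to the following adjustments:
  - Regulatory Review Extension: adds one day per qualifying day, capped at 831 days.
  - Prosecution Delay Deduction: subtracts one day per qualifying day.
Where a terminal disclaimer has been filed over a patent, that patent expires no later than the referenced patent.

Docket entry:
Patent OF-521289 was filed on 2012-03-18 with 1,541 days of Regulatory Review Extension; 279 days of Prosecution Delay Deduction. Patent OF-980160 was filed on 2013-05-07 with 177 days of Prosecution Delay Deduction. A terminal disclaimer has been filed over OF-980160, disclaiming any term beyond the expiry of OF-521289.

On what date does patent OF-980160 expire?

Natural term of OF-980160:
  Base: filing + 22 years → 7 May 2035.
  Prosecution Delay Deduction: −177 days → 11 November 2034.
Expiry of referenced patent OF-521289:
  Base: filing + 22 years → 18 March 2034.
  Regulatory Review Extension: 1541 days claimed exceeds the 831-day cap, so +831 days → 26 June 2036.
  Prosecution Delay Deduction: −279 days → 21 September 2035.
Terminal disclaimer: OF-980160 expires on the earlier of 11 November 2034 and 21 September 2035.

2034-11-11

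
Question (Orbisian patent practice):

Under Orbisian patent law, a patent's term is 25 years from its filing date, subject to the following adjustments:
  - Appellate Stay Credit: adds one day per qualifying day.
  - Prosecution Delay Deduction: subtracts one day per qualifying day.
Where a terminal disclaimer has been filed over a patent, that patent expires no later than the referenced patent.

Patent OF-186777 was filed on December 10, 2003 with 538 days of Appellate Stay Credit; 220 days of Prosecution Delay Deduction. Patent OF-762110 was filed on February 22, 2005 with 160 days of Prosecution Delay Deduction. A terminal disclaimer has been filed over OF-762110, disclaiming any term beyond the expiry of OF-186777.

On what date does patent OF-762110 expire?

Natural term of OF-762110:
  Base: filing + 25 years → 22 February 2030.
  Prosecution Delay Deduction: −160 days → 15 September 2029.
Expiry of referenced patent OF-186777:
  Base: filing + 25 years → 10 December 2028.
  Appellate Stay Credit: +538 days → 1 June 2030.
  Prosecution Delay Deduction: −220 days → 24 October 2029.
Terminal disclaimer: OF-762110 expires on the earlier of 15 September 2029 and 24 October 2029.

2029-09-15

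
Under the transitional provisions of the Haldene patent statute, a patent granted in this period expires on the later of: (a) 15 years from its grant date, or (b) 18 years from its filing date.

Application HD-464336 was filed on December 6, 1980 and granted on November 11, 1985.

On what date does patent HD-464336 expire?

November 11, 2000

(a) grant + 15 years → 11 November 2000.
(b) filing + 18 years → 6 December 1998.
Later of the two: 11 November 2000.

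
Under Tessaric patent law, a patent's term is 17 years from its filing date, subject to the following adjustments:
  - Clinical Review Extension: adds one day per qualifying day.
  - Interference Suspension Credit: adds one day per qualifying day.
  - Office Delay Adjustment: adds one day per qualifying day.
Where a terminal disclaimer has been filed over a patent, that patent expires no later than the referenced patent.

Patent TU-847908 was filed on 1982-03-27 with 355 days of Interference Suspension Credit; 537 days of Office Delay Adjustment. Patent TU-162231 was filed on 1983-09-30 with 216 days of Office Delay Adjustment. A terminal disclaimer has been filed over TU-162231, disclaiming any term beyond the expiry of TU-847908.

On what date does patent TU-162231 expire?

Natural term of TU-162231:
  Base: filing + 17 years → 30 September 2000.
  Office Delay Adjustment: +216 days → 4 May 2001.
Expiry of referenced patent TU-847908:
  Base: filing + 17 years → 27 March 1999.
  Interference Suspension Credit: +355 days → 16 March 2000.
  Office Delay Adjustment: +537 days → 4 September 2001.
Terminal disclaimer: TU-162231 expires on the earlier of 4 May 2001 and 4 September 2001.

2001-05-04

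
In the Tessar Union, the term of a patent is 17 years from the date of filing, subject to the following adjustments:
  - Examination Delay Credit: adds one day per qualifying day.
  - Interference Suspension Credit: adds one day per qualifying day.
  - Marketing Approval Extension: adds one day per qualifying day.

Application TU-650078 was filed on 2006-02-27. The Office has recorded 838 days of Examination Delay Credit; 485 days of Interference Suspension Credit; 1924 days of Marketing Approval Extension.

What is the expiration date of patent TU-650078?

Base term: filing date + 17 years → 27 February 2023.
Examination Delay Credit: +838 days → 14 June 2025.
Interference Suspension Credit: +485 days → 12 October 2026.
Marketing Approval Extension: +1924 days → 18 January 2032.

2032-01-18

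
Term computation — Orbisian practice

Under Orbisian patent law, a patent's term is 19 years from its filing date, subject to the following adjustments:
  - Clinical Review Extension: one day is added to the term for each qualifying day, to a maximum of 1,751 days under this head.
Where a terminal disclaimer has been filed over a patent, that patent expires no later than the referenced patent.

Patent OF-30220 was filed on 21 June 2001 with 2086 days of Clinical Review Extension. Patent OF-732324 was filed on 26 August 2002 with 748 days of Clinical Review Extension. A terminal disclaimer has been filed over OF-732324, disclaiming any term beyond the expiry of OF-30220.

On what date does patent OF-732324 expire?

September 13, 2023

Natural term of OF-732324:
  Base: filing + 19 years → 26 August 2021.
  Clinical Review Extension: 748 days (within the 1751-day cap) → +748 days → 13 September 2023.
Expiry of referenced patent OF-30220:
  Base: filing + 19 years → 21 June 2020.
  Clinical Review Extension: 2086 days claimed exceeds the 1751-day cap, so +1751 days → 7 April 2025.
Terminal disclaimer: OF-732324 expires on the earlier of 13 September 2023 and 7 April 2025.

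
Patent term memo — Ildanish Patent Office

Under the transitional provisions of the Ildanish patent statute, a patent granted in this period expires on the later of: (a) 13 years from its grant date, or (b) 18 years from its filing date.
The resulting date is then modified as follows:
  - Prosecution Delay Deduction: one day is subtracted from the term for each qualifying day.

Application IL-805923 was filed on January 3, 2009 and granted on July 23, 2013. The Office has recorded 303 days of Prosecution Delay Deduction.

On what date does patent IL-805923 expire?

2026-03-06

(a) grant + 13 years → 23 July 2026.
(b) filing + 18 years → 3 January 2027.
Later of the two: 3 January 2027.
Prosecution Delay Deduction: −303 days → 6 March 2026.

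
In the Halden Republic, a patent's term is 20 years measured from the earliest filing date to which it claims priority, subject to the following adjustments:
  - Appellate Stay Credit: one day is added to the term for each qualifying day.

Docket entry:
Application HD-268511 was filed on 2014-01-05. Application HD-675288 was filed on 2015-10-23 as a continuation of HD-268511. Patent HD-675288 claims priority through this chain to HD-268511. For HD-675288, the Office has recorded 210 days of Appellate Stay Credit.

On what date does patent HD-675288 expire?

2034-08-03

Earliest priority filing: 5 January 2014.
Base term: 5 January 2014 + 20 years → 5 January 2034.
Appellate Stay Credit: +210 days → 3 August 2034.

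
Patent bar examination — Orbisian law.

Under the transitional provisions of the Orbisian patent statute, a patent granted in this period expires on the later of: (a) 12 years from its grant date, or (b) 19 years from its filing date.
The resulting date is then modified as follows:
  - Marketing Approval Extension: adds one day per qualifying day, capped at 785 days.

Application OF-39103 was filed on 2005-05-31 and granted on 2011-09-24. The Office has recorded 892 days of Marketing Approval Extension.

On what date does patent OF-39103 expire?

(a) grant + 12 years → 24 September 2023.
(b) filing + 19 years → 31 May 2024.
Later of the two: 31 May 2024.
Marketing Approval Extension: 892 days claimed exceeds the 785-day cap, so +785 days → 25 July 2026.

July 25, 2026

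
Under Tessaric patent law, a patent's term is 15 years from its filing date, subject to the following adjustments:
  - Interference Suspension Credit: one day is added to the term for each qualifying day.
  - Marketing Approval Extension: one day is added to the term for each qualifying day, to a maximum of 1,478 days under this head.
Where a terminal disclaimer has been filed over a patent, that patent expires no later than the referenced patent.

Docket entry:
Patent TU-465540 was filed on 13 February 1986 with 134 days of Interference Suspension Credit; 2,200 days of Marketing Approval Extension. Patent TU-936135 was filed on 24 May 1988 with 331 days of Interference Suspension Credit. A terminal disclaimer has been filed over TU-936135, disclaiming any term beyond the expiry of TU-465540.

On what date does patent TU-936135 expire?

Natural term of TU-936135:
  Base: filing + 15 years → 24 May 2003.
  Interference Suspension Credit: +331 days → 19 April 2004.
Expiry of referenced patent TU-465540:
  Base: filing + 15 years → 13 February 2001.
  Interference Suspension Credit: +134 days → 27 June 2001.
  Marketing Approval Extension: 2200 days claimed exceeds the 1478-day cap, so +1478 days → 14 July 2005.
Terminal disclaimer: TU-936135 expires on the earlier of 19 April 2004 and 14 July 2005.

2004-04-19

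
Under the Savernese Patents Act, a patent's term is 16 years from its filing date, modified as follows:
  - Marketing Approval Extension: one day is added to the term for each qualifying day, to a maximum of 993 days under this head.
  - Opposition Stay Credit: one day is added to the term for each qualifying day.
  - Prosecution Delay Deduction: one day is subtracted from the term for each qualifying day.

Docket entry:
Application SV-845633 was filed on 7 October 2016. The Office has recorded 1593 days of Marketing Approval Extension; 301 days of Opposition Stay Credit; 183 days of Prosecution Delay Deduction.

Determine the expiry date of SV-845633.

October 23, 2035

Base term: filing date + 16 years → 7 October 2032.
Marketing Approval Extension: 1593 days claimed exceeds the 993-day cap, so +993 days → 27 June 2035.
Opposition Stay Credit: +301 days → 23 April 2036.
Prosecution Delay Deduction: −183 days → 23 October 2035.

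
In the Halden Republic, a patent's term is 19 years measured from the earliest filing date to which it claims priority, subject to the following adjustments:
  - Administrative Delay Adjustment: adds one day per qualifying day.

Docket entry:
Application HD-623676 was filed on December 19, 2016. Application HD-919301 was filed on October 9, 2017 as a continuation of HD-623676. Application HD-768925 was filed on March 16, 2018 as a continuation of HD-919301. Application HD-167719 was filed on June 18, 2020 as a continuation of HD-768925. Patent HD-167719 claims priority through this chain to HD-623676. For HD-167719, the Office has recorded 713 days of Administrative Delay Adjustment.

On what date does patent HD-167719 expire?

December 1, 2037

Earliest priority filing: 19 December 2016.
Base term: 19 December 2016 + 19 years → 19 December 2035.
Administrative Delay Adjustment: +713 days → 1 December 2037.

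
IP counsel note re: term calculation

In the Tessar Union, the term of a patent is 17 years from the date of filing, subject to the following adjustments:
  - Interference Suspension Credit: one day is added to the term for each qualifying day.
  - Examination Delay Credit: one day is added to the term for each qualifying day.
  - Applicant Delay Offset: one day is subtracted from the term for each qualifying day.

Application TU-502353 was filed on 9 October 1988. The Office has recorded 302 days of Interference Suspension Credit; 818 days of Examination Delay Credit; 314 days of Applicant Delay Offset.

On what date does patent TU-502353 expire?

December 24, 2007

Base term: filing date + 17 years → 9 October 2005.
Interference Suspension Credit: +302 days → 7 August 2006.
Examination Delay Credit: +818 days → 2 November 2008.
Applicant Delay Offset: −314 days → 24 December 2007.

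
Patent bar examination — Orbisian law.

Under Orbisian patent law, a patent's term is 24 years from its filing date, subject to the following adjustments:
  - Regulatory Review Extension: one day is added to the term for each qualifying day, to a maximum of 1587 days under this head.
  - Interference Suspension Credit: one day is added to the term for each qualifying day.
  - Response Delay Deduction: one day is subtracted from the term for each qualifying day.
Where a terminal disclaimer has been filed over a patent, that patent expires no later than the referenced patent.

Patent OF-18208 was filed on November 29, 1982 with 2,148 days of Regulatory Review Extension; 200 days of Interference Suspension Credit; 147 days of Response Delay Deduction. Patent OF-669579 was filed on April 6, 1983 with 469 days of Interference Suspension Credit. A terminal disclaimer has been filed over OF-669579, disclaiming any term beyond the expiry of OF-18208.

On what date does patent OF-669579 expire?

Natural term of OF-669579:
  Base: filing + 24 years → 6 April 2007.
  Interference Suspension Credit: +469 days → 18 July 2008.
Expiry of referenced patent OF-18208:
  Base: filing + 24 years → 29 November 2006.
  Regulatory Review Extension: 2148 days claimed exceeds the 1587-day cap, so +1587 days → 4 April 2011.
  Interference Suspension Credit: +200 days → 21 October 2011.
  Response Delay Deduction: −147 days → 27 May 2011.
Terminal disclaimer: OF-669579 expires on the earlier of 18 July 2008 and 27 May 2011.

July 18, 2008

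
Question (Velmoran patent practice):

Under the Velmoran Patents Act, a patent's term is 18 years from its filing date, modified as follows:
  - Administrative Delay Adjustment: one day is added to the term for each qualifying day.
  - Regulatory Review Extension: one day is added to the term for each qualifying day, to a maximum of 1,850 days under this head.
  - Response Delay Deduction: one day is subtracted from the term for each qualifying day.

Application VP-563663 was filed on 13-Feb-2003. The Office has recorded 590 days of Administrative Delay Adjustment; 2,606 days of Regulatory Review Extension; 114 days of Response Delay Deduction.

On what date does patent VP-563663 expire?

2027-06-28

Base term: filing date + 18 years → 13 February 2021.
Administrative Delay Adjustment: +590 days → 26 September 2022.
Regulatory Review Extension: 2606 days claimed exceeds the 1850-day cap, so +1850 days → 20 October 2027.
Response Delay Deduction: −114 days → 28 June 2027.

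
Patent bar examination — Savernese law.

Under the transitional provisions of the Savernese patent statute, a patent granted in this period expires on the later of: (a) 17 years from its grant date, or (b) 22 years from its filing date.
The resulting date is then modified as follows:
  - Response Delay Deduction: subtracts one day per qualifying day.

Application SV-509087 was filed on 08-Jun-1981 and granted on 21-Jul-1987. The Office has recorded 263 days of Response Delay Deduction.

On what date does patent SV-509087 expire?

2003-11-01

(a) grant + 17 years → 21 July 2004.
(b) filing + 22 years → 8 June 2003.
Later of the two: 21 July 2004.
Response Delay Deduction: −263 days → 1 November 2003.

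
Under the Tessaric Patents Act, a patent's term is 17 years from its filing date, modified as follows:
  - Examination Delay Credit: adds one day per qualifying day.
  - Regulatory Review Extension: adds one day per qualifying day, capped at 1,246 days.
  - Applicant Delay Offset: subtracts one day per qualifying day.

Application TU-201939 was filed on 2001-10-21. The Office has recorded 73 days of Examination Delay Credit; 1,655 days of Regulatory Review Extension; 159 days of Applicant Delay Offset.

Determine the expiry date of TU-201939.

Base term: filing date + 17 years → 21 October 2018.
Examination Delay Credit: +73 days → 2 January 2019.
Regulatory Review Extension: 1655 days claimed exceeds the 1246-day cap, so +1246 days → 1 June 2022.
Applicant Delay Offset: −159 days → 24 December 2021.

December 24, 2021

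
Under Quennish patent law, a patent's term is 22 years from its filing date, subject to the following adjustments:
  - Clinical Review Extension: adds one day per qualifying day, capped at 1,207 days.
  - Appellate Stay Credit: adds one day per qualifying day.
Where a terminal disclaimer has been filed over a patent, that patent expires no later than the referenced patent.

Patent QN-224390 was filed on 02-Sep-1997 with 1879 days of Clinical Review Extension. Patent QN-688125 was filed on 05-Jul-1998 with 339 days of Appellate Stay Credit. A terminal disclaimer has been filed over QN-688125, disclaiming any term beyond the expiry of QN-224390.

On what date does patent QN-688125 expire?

Natural term of QN-688125:
  Base: filing + 22 years → 5 July 2020.
  Appellate Stay Credit: +339 days → 9 June 2021.
Expiry of referenced patent QN-224390:
  Base: filing + 22 years → 2 September 2019.
  Clinical Review Extension: 1879 days claimed exceeds the 1207-day cap, so +1207 days → 22 December 2022.
Terminal disclaimer: QN-688125 expires on the earlier of 9 June 2021 and 22 December 2022.

2021-06-09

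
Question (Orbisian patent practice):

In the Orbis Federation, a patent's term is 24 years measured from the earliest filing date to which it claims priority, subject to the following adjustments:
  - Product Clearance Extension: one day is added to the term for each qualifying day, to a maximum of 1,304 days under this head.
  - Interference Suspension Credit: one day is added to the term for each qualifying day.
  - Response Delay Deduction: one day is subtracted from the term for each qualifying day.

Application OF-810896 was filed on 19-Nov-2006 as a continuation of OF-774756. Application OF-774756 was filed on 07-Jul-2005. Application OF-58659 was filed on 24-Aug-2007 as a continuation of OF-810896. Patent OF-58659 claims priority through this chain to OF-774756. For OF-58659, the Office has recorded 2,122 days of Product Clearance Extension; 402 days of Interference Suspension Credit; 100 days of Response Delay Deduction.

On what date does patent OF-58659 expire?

Earliest priority filing: 7 July 2005.
Base term: 7 July 2005 + 24 years → 7 July 2029.
Product Clearance Extension: 2122 days claimed exceeds the 1304-day cap, so +1304 days → 31 January 2033.
Interference Suspension Credit: +402 days → 9 March 2034.
Response Delay Deduction: −100 days → 29 November 2033.

2033-11-29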